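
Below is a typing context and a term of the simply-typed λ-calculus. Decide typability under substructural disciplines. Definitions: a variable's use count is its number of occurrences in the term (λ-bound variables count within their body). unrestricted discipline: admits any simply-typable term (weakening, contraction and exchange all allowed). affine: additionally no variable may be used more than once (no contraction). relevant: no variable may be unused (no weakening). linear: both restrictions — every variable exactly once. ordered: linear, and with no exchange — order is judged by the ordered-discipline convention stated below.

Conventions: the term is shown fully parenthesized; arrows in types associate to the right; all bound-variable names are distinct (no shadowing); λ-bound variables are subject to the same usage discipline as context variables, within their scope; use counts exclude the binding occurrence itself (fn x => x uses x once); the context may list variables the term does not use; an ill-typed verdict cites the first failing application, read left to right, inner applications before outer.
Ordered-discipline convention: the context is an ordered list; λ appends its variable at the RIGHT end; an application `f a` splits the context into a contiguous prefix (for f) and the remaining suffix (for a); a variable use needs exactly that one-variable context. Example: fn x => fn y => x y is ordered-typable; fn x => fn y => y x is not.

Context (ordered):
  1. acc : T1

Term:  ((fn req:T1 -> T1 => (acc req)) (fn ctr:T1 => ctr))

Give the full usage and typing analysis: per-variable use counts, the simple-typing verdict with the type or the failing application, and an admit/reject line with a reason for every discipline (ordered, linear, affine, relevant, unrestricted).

use counts: acc ×1, req (λ-bound) ×1, ctr (λ-bound) ×1
order of uses: acc, req, ctr
typing: ill-typed: can't apply a value of type T1
ordered: ✗, not simply typable
linear: ✗, fails simple typing
affine: ✗, a type mismatch blocks all five
relevant: ✗, the type mismatch rejects it
unrestricted: ✗, not simply typable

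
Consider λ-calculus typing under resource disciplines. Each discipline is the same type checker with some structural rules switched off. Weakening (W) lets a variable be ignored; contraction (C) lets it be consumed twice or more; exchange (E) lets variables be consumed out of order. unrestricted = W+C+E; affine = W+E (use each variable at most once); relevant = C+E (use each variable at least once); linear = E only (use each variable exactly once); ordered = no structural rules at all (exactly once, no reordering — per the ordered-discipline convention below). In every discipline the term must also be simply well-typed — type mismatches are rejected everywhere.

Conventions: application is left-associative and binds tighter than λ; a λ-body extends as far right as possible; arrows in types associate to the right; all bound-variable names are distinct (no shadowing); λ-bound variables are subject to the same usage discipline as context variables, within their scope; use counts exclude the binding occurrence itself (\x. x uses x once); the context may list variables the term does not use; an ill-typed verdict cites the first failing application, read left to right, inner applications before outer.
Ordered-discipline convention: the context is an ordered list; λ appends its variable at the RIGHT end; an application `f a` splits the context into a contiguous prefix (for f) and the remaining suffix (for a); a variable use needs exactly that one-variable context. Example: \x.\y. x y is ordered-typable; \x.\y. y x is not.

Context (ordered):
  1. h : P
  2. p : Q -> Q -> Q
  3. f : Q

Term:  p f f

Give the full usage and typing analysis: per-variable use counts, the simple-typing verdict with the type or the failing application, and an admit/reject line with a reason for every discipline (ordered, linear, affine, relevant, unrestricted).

variable uses: h ×0; p ×1; f ×2
use order (left to right): p, f, f
typing: ✓ — Q
ordered: ✗, f ×2 used more than once (contraction); needs weakening: h unused
linear: ✗, f ×2 used more than once (contraction); needs weakening: h unused
affine: ✗, f ×2 used more than once (contraction)
relevant: ✗, needs weakening: h unused
unrestricted: ✓, type-checks (Q) and nothing is barred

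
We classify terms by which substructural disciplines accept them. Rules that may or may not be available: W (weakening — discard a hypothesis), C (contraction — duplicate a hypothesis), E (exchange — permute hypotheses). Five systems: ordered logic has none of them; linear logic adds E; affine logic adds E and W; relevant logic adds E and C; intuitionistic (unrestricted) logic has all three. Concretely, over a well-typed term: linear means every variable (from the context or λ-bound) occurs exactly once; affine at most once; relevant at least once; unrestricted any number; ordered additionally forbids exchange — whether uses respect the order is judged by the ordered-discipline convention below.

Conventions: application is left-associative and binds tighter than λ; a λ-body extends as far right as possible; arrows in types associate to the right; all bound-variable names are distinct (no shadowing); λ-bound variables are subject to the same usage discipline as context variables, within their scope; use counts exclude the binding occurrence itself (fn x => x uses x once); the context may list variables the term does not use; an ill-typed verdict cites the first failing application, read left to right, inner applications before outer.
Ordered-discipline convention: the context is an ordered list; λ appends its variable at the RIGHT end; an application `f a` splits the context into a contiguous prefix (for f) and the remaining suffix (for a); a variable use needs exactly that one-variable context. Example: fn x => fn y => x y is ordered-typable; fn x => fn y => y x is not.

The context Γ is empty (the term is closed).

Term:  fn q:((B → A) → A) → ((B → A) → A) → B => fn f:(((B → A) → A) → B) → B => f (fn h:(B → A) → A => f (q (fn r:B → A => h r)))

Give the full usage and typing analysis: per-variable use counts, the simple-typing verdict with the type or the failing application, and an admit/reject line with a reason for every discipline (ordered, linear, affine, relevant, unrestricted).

variable uses: q (bound): 1; f (bound): 2; h (bound): 1; r (bound): 1
left-to-right use order: f, f, q, h, r
typing: the term checks, with type (((B → A) → A) → ((B → A) → A) → B) → ((((B → A) → A) → B) → B) → B
ordered ✗ (uses contraction: f ×2)
linear ✗ (uses contraction: f ×2)
affine ✗ (uses contraction: f ×2)
relevant ✓ (every one of q, f, h, r appears)
unrestricted ✓ (simply typable at (((B → A) → A) → ((B → A) → A) → B) → ((((B → A) → A) → B) → B) → B; W, C, E all held)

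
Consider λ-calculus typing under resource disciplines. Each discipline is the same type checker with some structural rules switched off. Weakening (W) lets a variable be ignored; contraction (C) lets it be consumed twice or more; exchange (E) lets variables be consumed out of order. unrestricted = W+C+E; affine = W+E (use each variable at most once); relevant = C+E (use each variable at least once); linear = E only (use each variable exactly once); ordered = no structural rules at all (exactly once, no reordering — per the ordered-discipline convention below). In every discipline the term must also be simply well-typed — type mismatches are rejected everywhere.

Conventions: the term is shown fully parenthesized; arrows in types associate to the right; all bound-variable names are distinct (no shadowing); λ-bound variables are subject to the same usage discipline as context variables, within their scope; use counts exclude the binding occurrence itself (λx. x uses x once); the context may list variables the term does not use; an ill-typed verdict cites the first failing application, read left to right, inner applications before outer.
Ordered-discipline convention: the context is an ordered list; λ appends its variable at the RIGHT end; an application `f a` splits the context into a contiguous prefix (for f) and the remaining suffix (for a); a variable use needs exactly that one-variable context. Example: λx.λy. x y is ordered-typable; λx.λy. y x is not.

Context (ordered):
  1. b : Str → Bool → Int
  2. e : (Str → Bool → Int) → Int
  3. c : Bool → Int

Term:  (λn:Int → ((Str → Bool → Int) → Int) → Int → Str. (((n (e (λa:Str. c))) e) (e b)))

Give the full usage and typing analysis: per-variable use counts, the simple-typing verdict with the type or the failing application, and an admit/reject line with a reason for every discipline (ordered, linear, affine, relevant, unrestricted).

counts: b: 1; e: 3; c: 1; n [bound]: 1; a [bound]: 0
uses in reading order: n, e, c, e, e, b
typing: well-typed at (Int → ((Str → Bool → Int) → Int) → Int → Str) → Str
ordered: ✗ — repeated use of e ×3; a never used (weakening)
linear: ✗ — repeated use of e ×3; a never used (weakening)
affine: ✗ — repeated use of e ×3
relevant: ✗ — a never used (weakening)
unrestricted: ✓ — type-checks ((Int → ((Str → Bool → Int) → Int) → Int → Str) → Str) and nothing is barred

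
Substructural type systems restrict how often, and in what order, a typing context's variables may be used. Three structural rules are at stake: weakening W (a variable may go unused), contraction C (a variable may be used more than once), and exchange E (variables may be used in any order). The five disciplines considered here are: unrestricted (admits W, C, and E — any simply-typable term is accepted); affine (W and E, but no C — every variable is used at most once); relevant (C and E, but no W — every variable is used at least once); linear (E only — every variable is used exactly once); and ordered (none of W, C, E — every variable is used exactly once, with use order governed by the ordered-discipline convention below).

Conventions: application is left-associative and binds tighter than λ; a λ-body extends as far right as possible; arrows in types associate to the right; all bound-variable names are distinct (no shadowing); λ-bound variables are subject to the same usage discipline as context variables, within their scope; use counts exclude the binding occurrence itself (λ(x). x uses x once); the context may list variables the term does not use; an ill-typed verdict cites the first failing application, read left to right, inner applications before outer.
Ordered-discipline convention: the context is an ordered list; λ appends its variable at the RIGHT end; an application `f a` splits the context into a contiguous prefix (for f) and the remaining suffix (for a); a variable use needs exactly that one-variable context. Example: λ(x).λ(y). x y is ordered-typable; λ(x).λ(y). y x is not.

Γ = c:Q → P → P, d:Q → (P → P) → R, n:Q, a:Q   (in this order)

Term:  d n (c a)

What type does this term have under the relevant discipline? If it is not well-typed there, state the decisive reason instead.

term : R
variable uses: c: 1; d: 1; n: 1; a: 1
order of uses: d, n, c, a
typing: ✓ — R
all disciplines: ordered ✗ · linear ✓ · affine ✓ · relevant ✓ · unrestricted ✓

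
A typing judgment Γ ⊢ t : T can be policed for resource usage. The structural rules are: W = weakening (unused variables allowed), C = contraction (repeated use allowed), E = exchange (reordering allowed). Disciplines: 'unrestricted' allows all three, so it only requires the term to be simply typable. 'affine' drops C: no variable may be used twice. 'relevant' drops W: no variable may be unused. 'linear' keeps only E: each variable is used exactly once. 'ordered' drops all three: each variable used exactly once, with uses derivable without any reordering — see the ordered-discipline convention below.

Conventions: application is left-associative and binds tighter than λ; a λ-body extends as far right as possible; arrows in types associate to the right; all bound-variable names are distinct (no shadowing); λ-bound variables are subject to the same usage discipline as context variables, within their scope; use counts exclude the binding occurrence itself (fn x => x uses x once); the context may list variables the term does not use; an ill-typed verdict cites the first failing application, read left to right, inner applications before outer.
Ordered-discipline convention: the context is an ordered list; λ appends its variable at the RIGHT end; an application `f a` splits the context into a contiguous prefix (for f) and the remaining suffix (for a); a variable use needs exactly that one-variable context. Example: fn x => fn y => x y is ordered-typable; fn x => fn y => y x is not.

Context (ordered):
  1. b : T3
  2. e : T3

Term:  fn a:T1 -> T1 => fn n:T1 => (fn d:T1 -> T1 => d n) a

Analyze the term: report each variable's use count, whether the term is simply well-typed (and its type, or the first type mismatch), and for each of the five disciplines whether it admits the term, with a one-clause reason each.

counts: b: 0×, e: 0×, a (bound): 1×, n (bound): 1×, d (bound): 1×
left-to-right use order: d, n, a
typing: well-typed at (T1 -> T1) -> T1 -> T1
ordered ✗ (needs weakening: b, e unused)
linear ✗ (needs weakening: b, e unused)
affine ✓ (b, e, a, n, d: no repeats, contraction unneeded)
relevant ✗ (needs weakening: b, e unused)
unrestricted ✓ (type-checks ((T1 -> T1) -> T1 -> T1) and nothing is barred)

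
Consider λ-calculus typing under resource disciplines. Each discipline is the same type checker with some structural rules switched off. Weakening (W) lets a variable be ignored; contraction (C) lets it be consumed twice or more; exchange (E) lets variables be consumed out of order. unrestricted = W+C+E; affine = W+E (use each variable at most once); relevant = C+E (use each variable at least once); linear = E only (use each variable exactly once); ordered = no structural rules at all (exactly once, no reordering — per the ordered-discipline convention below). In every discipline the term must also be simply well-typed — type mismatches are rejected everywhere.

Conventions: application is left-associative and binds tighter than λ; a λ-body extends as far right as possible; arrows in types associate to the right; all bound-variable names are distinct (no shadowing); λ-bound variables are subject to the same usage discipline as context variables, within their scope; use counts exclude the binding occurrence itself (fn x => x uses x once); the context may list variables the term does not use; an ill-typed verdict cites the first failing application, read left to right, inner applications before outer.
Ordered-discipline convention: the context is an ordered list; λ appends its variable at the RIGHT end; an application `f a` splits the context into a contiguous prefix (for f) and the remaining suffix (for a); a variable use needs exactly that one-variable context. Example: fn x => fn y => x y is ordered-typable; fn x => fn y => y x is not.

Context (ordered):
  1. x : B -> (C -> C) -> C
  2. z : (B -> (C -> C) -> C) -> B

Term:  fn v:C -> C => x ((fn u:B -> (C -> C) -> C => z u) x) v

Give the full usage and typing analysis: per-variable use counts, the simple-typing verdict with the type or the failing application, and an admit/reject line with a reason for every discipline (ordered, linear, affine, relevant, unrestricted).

use counts: x: 2, z: 1, v (λ-bound): 1, u (λ-bound): 1
left-to-right use order: x, z, u, x, v
typing: the term checks, with type (C -> C) -> C
ordered: ✗, x ×2 used more than once (contraction)
linear: ✗, x ×2 used more than once (contraction)
affine: ✗, x ×2 used more than once (contraction)
relevant: ✓, none of x, z, v, u goes unused
unrestricted: ✓, typability at (C -> C) -> C is all that's needed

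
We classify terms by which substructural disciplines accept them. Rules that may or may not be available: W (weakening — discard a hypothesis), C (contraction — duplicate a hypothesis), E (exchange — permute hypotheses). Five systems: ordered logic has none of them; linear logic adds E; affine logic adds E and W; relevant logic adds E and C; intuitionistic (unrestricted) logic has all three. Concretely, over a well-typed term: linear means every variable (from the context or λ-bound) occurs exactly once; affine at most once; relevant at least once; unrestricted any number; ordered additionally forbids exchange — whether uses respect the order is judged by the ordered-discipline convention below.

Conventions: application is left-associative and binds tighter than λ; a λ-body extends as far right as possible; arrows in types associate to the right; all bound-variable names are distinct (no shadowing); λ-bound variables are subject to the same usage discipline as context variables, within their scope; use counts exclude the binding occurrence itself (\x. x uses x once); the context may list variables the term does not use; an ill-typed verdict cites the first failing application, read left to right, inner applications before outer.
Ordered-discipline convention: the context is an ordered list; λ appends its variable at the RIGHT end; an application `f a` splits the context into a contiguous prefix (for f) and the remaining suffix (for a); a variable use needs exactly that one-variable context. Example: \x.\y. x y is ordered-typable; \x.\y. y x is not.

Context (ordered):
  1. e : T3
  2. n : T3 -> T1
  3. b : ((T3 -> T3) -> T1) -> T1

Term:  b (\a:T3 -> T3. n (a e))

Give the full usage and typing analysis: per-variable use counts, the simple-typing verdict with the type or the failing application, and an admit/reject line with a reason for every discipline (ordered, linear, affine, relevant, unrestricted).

use counts: e: 1×, n: 1×, b: 1×, a (bound): 1×
use order (left to right): b, n, a, e
typing: well-typed — term : T1
ordered: ✗ — use order b, n, a, e needs exchange
linear: ✓ — exactly-once usage across e, n, b, a
affine: ✓ — no duplicate uses among e, n, b, a
relevant: ✓ — at least one use each (e, n, b, a)
unrestricted: ✓ — well-typed at T1; no restrictions here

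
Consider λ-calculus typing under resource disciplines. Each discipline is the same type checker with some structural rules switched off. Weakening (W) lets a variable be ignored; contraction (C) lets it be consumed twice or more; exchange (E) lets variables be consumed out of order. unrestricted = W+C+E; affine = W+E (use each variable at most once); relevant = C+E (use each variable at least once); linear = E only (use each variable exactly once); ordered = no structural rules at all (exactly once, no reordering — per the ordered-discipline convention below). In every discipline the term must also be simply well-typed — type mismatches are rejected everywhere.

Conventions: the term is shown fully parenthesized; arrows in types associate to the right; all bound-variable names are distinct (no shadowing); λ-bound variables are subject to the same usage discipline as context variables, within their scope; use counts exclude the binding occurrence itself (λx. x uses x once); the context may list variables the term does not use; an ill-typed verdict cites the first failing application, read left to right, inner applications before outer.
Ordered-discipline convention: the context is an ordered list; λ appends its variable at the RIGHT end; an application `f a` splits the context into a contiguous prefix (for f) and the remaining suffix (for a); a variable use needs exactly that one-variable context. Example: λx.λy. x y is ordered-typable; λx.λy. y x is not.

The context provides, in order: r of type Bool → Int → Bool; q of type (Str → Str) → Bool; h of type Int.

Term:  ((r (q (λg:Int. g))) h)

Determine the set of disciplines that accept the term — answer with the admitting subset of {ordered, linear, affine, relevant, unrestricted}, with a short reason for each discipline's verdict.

admitting disciplines: none
variable uses: r: 1, q: 1, h: 1, g [bound]: 1
uses in reading order: r, q, g, h
typing: ill-typed: a function awaiting Str → Str gets Int → Int
ordered: ✗, a type mismatch blocks all five
linear: ✗, the type mismatch rejects it
affine: ✗, not simply typable
relevant: ✗, fails simple typing
unrestricted: ✗, a type mismatch blocks all five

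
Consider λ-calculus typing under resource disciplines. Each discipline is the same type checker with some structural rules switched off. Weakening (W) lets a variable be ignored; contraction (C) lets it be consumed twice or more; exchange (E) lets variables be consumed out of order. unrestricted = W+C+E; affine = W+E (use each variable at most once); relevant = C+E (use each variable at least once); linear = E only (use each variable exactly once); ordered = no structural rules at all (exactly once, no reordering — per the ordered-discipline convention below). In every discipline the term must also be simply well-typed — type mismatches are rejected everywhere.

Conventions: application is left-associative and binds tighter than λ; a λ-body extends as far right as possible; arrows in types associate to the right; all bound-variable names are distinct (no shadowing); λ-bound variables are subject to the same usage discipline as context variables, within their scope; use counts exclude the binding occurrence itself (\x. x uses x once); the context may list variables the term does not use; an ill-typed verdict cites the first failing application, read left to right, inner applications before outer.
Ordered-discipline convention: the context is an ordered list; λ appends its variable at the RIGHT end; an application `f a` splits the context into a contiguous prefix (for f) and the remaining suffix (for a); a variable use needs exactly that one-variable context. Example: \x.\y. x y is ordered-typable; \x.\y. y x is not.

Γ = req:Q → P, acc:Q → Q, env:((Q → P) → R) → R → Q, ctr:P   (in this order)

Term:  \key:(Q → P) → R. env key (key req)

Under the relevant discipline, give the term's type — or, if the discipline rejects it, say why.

not well-typed under relevant — acc, ctr left unused
usage: req=1; acc=0; env=1; ctr=0; key (bound)=2
order of uses: env, key, key, req
typing: well-typed at ((Q → P) → R) → Q
all disciplines: ordered ✗ · linear ✗ · affine ✗ · relevant ✗ · unrestricted ✓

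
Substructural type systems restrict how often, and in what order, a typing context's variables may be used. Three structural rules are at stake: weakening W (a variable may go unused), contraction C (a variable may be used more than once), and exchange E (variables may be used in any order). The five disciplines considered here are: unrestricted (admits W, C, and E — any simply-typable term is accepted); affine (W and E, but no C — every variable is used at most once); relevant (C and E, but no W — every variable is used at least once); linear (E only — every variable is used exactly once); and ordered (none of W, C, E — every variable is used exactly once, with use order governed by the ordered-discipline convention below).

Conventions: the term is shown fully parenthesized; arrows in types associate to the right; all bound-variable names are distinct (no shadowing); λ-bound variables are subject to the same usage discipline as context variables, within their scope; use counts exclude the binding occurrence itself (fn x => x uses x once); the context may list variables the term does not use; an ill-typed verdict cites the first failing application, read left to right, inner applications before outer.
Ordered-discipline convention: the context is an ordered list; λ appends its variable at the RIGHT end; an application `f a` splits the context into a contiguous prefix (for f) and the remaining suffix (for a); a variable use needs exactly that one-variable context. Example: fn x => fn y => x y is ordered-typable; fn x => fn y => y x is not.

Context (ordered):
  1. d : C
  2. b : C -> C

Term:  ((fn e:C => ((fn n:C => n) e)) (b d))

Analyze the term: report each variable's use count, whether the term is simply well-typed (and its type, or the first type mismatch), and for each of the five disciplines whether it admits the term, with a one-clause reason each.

variable uses: d: 1×; b: 1×; e (λ-bound): 1×; n (λ-bound): 1×
uses in reading order: n, e, b, d
typing: well-typed at C
ordered ✗ (use order n, e, b, d needs exchange)
linear ✓ (each of d, b, e, n used exactly once)
affine ✓ (d, b, e, n: no repeats, contraction unneeded)
relevant ✓ (d, b, e, n: all used, weakening unneeded)
unrestricted ✓ (typability at C is all that's needed)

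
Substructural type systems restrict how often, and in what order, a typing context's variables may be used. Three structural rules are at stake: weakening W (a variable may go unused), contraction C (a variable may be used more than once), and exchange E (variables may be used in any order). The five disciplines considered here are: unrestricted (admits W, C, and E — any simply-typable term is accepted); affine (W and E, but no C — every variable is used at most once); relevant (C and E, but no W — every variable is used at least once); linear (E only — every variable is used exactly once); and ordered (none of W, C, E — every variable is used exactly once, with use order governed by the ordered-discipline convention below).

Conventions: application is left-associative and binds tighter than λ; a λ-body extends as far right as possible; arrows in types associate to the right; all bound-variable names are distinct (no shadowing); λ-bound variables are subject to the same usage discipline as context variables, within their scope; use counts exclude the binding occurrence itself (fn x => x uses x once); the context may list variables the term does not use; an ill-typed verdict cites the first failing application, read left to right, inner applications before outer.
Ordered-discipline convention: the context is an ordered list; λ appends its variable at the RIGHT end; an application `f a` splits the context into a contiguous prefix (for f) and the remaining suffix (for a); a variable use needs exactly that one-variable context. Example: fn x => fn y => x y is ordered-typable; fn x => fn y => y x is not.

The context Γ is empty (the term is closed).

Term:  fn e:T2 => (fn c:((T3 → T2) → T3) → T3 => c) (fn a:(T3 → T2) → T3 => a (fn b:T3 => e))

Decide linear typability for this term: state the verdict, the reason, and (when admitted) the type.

no — unused: b — weakening required
variable uses: e (bound): 1×, c (bound): 1×, a (bound): 1×, b (bound): 0×
uses in reading order: c, a, e
typing: the term checks, with type T2 → ((T3 → T2) → T3) → T3
per-discipline verdicts: ordered ✗, linear ✗, affine ✓, relevant ✗, unrestricted ✓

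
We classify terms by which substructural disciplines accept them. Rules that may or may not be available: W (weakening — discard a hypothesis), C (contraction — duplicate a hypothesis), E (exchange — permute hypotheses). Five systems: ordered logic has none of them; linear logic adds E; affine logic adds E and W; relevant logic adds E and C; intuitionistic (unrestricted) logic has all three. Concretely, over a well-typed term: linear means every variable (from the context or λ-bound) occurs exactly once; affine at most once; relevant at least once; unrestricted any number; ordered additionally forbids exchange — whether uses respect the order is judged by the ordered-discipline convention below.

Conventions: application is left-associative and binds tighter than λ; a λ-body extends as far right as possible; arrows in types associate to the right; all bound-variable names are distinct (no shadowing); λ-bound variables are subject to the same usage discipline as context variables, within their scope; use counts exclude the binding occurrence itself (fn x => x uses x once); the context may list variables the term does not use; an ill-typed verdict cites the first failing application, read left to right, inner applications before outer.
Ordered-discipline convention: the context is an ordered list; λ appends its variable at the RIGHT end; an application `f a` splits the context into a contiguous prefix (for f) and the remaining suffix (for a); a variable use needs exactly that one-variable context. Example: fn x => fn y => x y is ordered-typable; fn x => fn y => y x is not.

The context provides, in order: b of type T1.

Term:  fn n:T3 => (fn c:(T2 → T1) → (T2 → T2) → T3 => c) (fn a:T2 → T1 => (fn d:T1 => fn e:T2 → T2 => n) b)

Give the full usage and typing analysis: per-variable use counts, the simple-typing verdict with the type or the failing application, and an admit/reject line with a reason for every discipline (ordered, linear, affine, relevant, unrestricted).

use counts: b=1; n (λ-bound)=1; c (λ-bound)=1; a (λ-bound)=0; d (λ-bound)=0; e (λ-bound)=0
left-to-right use order: c, n, b
typing: well-typed — term : T3 → (T2 → T1) → (T2 → T2) → T3
ordered: ✗ — unused: a, d, e — weakening required
linear: ✗ — unused: a, d, e — weakening required
affine: ✓ — at most one use each (b, n, c, a, d, e)
relevant: ✗ — unused: a, d, e — weakening required
unrestricted: ✓ — simply typable at T3 → (T2 → T1) → (T2 → T2) → T3; W, C, E all held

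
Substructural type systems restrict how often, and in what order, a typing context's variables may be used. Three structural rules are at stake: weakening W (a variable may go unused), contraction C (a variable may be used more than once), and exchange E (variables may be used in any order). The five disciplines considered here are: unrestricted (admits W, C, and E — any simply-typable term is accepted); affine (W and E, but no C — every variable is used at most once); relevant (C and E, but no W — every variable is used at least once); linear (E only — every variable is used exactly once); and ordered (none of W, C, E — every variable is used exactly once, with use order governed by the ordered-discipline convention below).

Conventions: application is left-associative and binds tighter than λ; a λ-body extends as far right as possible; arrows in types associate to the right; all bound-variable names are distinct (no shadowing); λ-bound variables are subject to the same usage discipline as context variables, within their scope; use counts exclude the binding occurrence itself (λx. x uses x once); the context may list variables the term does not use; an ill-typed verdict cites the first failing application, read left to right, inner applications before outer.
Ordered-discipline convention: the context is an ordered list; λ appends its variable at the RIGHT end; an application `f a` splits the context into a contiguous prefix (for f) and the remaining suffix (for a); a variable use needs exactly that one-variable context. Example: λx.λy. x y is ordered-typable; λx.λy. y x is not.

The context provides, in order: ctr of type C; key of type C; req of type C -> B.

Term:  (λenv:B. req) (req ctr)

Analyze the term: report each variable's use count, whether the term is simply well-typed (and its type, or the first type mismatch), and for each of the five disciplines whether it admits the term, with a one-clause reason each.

usage: ctr: 1; key: 0; req: 2; env (bound): 0
left-to-right use order: req, req, ctr
typing: ✓ — C -> B
ordered: ✗, req ×2 used more than once (contraction); needs weakening: key, env unused
linear: ✗, req ×2 used more than once (contraction); needs weakening: key, env unused
affine: ✗, req ×2 used more than once (contraction)
relevant: ✗, needs weakening: key, env unused
unrestricted: ✓, type-checks (C -> B) and nothing is barred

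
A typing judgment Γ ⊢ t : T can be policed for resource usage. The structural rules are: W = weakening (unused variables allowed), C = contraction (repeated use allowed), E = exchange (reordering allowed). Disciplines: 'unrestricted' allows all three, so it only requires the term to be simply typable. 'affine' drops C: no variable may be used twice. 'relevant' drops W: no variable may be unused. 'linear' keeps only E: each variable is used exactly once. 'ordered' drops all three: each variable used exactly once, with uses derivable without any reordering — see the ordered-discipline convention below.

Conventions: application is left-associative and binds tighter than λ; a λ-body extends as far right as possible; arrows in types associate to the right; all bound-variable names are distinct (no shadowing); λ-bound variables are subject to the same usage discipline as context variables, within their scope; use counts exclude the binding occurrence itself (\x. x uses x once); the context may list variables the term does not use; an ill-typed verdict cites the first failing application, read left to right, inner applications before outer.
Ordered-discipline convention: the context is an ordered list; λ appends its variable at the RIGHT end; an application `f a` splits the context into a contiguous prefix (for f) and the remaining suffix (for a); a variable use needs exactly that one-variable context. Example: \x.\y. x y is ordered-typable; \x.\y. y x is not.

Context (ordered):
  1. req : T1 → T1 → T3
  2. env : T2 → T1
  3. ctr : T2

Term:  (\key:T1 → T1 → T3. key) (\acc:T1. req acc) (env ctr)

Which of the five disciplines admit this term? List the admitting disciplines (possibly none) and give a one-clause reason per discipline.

accepted by: ordered, linear, affine, relevant, unrestricted
variable uses: req ×1, env ×1, ctr ×1, key (λ-bound) ×1, acc (λ-bound) ×1
left-to-right use order: key, req, acc, env, ctr
typing: well-typed — term : T1 → T3
ordered ✓ (one use each (req, env, ctr, key, acc); ordered split holds)
linear ✓ (single use per variable (req, env, ctr, key, acc))
affine ✓ (none of req, env, ctr, key, acc used more than once)
relevant ✓ (none of req, env, ctr, key, acc goes unused)
unrestricted ✓ (typability at T1 → T3 is all that's needed)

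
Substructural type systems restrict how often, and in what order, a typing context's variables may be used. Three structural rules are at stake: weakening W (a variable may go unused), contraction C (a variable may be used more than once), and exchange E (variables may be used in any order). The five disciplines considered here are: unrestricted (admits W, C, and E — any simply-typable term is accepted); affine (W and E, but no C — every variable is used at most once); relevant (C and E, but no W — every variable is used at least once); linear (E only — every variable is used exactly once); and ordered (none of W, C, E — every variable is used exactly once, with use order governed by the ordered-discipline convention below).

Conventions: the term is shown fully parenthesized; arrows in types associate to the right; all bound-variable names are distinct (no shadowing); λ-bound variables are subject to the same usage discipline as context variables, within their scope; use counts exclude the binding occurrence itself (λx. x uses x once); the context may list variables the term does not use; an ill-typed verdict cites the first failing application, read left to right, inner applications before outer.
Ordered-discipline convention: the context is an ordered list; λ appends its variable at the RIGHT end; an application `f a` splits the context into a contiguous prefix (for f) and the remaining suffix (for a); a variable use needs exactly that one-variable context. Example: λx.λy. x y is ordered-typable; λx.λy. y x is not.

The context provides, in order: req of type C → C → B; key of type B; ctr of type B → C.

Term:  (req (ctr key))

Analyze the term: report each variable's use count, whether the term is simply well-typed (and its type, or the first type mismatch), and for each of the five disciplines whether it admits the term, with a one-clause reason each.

counts: req: 1×; key: 1×; ctr: 1×
order of uses: req, ctr, key
typing: the term checks, with type C → B
ordered: ✗, no ordered split (uses run req, ctr, key)
linear: ✓, exactly-once usage across req, key, ctr
affine: ✓, none of req, key, ctr used more than once
relevant: ✓, req, key, ctr: all used, weakening unneeded
unrestricted: ✓, simply typable at C → B; W, C, E all held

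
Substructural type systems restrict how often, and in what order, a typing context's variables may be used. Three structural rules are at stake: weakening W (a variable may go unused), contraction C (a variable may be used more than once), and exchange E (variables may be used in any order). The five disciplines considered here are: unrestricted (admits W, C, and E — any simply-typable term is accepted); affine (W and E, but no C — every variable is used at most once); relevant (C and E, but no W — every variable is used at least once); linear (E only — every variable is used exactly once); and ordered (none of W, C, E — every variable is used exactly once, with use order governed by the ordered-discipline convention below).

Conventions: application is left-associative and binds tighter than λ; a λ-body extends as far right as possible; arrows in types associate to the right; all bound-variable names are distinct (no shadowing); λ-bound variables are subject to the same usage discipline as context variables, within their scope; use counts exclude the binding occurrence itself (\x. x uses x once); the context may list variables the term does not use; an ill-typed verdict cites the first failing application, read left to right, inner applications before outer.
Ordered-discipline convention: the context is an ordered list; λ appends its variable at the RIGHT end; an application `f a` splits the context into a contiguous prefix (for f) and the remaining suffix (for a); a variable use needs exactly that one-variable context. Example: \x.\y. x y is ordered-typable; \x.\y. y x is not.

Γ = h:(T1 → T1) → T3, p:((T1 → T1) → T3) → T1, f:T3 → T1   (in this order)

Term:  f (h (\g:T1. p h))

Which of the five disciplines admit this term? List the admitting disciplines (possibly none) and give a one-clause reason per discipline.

admitting disciplines: unrestricted
variable uses: h: 2×, p: 1×, f: 1×, g [bound]: 0×
left-to-right use order: f, h, p, h
typing: well-typed — term : T1
ordered: ✗, h ×2 used more than once (contraction); needs weakening: g unused
linear: ✗, h ×2 used more than once (contraction); needs weakening: g unused
affine: ✗, h ×2 used more than once (contraction)
relevant: ✗, needs weakening: g unused
unrestricted: ✓, simply typable at T1; W, C, E all held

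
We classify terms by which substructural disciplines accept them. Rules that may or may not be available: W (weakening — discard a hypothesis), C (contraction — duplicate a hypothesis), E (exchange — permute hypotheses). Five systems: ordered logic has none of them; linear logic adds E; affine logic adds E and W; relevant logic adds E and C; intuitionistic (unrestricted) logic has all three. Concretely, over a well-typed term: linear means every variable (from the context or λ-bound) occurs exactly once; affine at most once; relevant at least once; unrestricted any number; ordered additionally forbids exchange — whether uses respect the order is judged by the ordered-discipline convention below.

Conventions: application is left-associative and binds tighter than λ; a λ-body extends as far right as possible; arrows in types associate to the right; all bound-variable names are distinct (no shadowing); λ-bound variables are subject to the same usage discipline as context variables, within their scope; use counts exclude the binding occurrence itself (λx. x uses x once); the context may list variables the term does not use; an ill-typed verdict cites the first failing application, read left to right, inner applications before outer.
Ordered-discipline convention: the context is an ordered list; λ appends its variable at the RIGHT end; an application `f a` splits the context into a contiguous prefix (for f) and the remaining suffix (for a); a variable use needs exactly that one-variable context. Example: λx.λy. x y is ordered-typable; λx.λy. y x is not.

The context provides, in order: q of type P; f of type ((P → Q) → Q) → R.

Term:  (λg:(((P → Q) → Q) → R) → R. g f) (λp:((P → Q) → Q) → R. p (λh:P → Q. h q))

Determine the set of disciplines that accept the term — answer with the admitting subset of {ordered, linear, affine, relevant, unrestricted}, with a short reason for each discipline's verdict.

admitting disciplines: linear, affine, relevant, unrestricted
variable uses: q: 1×, f: 1×, g [bound]: 1×, p [bound]: 1×, h [bound]: 1×
order of uses: g, f, p, h, q
typing: the term checks, with type R
ordered ✗ (no ordered split (uses run g, f, p, h, q))
linear ✓ (q, f, g, p, h: one use apiece)
affine ✓ (at most one use each (q, f, g, p, h))
relevant ✓ (at least one use each (q, f, g, p, h))
unrestricted ✓ (type-checks (R) and nothing is barred)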